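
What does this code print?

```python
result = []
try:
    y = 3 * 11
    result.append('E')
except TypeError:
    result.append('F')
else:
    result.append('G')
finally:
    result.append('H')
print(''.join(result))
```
EGH

else runs before finally when no exception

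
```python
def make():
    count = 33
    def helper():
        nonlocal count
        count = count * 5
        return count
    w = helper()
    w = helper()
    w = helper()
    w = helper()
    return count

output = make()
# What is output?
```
20625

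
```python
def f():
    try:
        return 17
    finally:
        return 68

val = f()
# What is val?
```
68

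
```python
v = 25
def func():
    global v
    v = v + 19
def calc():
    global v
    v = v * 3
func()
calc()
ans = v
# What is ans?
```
132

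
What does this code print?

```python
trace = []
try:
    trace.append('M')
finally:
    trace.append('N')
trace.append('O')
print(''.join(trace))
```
MNO

try/finally without except, no exception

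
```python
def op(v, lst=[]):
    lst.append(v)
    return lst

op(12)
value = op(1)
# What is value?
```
[12, 1]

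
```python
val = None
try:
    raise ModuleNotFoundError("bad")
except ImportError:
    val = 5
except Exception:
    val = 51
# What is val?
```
5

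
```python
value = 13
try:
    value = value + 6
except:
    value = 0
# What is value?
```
19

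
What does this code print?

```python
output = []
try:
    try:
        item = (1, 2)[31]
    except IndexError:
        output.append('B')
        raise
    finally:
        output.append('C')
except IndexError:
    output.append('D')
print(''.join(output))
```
BCD

finally runs before re-raised exception propagates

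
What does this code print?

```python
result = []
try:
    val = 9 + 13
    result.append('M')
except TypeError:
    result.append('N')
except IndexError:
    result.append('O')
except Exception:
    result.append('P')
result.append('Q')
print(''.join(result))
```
MQ

No exception, try block completes normally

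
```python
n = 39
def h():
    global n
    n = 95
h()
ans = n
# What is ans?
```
95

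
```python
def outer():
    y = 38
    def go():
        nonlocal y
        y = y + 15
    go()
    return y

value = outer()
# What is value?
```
53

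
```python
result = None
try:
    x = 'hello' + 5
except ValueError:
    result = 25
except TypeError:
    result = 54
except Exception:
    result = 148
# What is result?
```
54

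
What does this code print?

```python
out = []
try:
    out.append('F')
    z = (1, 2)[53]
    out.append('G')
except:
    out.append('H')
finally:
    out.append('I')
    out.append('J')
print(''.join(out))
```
FHIJ

Code before exception runs, then except, then all of finally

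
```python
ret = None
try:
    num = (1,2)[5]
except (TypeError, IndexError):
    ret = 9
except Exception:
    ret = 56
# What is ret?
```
9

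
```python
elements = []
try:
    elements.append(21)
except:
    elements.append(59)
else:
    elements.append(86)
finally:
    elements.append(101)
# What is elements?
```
[21, 86, 101]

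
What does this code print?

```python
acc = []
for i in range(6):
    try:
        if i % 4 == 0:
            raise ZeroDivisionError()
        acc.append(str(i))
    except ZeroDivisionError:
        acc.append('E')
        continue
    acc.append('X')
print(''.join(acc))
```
E1X2X3XE5X

continue in except skips rest of loop body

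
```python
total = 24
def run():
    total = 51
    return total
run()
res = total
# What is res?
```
24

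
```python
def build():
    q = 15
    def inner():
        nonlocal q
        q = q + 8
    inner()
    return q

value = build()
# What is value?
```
23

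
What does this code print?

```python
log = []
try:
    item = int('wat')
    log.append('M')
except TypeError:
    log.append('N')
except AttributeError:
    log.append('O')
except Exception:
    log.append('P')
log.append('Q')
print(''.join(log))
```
PQ

ValueError not specifically caught, falls to Exception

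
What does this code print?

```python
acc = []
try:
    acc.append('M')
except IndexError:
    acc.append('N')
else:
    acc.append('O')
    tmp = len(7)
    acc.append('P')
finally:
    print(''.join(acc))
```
MO

Try succeeds, else appends 'O', TypeError in else is uncaught, finally prints before exception propagates ('P' never appended)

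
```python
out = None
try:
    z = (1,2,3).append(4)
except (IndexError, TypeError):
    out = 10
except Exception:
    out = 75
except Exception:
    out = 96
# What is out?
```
75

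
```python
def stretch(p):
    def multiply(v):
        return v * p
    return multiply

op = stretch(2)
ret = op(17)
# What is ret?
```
34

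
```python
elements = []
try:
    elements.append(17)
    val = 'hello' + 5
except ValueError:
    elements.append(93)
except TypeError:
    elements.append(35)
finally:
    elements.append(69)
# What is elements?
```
[17, 35, 69]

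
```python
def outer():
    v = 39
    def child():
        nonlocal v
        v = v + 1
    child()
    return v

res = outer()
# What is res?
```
40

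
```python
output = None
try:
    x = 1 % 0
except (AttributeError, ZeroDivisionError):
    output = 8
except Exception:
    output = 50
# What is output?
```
8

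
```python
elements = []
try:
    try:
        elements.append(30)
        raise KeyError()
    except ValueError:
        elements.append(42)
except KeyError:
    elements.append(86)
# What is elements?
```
[30, 86]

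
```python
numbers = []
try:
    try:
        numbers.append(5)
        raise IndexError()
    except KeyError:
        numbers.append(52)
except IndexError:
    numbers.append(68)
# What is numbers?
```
[5, 68]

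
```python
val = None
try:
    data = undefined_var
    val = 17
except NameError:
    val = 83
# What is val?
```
83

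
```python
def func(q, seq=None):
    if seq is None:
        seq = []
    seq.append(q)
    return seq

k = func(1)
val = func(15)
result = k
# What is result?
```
[1]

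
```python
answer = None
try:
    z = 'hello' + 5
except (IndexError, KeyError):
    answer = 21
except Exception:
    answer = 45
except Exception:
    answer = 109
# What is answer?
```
45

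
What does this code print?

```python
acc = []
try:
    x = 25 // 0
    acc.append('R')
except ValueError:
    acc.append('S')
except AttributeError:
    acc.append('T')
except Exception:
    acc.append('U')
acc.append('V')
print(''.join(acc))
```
UV

ZeroDivisionError not specifically caught, falls to Exception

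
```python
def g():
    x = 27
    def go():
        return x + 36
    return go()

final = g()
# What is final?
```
63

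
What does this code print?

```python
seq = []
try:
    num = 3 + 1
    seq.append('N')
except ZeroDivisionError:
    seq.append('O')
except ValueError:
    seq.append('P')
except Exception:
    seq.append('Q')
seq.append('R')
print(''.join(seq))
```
NR

No exception, try block completes normally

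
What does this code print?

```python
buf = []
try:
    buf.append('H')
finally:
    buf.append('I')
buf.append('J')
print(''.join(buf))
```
HIJ

try/finally without except, no exception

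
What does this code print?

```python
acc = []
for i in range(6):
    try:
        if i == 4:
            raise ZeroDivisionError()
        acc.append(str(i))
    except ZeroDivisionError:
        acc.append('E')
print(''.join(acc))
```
0123E5

Exception on i=4 caught, loop continues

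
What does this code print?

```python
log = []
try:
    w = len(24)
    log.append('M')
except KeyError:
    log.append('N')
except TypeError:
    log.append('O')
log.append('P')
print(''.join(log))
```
OP

TypeError is caught by its specific handler, not KeyError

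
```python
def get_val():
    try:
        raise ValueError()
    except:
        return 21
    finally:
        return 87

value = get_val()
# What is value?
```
87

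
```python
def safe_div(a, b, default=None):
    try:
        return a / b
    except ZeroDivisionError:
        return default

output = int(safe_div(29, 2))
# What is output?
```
14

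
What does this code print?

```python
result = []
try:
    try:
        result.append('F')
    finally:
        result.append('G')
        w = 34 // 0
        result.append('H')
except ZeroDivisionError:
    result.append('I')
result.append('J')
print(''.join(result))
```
FGIJ

Exception in inner finally caught by outer except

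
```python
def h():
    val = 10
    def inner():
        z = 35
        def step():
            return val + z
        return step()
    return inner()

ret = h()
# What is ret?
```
45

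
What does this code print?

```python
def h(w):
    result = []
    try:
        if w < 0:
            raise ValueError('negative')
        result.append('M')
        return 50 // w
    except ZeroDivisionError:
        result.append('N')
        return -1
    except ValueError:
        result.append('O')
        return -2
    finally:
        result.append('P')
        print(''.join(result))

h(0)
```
MNP

w=0 causes ZeroDivisionError, caught, finally prints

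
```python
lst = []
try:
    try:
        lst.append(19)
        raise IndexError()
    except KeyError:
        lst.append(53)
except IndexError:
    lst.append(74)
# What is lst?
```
[19, 74]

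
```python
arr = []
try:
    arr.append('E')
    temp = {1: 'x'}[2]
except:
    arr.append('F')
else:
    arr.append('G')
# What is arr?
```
['E', 'F']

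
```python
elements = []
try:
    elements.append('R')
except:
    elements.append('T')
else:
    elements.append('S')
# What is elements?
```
['R', 'S']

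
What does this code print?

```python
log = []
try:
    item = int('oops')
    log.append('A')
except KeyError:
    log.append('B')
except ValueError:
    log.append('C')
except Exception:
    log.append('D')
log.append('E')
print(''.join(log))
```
CE

ValueError matches before generic Exception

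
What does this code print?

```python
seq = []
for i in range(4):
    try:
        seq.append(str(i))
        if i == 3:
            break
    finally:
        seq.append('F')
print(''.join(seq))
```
0F1F2F3F

finally runs even when breaking out of loop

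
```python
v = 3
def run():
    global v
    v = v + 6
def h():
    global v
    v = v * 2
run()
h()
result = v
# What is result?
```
18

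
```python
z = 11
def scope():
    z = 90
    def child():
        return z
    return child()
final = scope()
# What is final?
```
90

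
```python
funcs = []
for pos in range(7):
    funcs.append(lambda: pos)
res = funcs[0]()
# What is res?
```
6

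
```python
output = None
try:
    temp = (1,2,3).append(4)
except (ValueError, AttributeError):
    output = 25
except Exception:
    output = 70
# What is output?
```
25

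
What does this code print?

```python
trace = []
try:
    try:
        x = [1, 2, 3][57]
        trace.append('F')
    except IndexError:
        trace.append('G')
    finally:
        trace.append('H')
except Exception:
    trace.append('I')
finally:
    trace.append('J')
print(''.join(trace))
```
GHJ

Both finally blocks run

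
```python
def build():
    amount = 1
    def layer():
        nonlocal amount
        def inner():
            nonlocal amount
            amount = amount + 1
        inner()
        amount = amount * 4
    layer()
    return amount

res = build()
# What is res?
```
8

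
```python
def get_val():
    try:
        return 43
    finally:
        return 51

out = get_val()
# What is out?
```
51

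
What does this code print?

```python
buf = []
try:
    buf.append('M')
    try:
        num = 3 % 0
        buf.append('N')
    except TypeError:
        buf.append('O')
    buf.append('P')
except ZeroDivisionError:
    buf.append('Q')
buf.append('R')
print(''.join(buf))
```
MQR

Inner handler doesn't match, propagates to outer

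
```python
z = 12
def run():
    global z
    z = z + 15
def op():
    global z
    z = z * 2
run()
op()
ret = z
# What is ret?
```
54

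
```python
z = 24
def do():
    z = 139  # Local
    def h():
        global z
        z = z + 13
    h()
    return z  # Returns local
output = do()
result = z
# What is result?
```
37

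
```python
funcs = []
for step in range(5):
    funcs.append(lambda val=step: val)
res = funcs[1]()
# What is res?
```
1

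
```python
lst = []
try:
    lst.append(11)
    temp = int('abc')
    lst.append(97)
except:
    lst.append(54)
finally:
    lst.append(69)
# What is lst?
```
[11, 54, 69]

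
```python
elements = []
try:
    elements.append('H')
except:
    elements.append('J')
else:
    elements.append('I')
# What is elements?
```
['H', 'I']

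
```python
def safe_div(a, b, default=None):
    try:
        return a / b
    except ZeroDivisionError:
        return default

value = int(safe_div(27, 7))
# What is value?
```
3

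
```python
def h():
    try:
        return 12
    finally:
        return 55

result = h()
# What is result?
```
55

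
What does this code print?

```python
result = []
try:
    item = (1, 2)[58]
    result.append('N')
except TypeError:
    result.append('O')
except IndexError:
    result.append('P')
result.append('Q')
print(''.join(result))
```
PQ

IndexError is caught by its specific handler, not TypeError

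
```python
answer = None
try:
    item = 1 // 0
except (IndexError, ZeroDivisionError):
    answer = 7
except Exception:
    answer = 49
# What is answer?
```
7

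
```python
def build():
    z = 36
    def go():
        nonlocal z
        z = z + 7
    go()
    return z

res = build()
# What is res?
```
43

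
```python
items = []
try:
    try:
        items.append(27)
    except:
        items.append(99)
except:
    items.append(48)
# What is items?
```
[27]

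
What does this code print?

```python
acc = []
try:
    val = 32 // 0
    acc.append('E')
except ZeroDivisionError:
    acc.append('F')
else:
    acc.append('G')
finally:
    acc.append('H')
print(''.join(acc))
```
FH

Exception: except runs, else skipped, finally runs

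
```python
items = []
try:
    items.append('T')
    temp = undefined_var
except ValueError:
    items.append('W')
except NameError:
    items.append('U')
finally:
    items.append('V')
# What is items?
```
['T', 'U', 'V']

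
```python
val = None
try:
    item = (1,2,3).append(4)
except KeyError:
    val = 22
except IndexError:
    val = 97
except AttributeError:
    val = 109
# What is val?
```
109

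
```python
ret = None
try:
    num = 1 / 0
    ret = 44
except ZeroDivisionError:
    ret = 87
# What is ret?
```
87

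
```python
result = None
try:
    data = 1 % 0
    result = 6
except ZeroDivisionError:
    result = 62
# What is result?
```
62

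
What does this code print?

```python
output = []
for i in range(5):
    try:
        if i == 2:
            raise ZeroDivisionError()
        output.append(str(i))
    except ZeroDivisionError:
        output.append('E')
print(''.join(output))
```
01E34

Exception on i=2 caught, loop continues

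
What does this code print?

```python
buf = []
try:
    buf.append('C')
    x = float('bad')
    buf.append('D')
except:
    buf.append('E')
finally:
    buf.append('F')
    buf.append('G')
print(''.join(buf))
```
CEFG

Code before exception runs, then except, then all of finally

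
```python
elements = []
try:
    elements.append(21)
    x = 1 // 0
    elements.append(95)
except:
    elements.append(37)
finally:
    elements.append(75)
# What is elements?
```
[21, 37, 75]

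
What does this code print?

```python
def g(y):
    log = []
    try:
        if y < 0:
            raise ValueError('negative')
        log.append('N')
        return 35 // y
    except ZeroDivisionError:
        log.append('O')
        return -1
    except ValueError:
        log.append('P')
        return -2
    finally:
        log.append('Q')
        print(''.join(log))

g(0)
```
NOQ

y=0 causes ZeroDivisionError, caught, finally prints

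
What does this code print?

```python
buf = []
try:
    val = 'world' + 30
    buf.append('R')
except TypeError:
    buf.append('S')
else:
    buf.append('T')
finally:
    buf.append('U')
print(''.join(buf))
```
SU

Exception: except runs, else skipped, finally runs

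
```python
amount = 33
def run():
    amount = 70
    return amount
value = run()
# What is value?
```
70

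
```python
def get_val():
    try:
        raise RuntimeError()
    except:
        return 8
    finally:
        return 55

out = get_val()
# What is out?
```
55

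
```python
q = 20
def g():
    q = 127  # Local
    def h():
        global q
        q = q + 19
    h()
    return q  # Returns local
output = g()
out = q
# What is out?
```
39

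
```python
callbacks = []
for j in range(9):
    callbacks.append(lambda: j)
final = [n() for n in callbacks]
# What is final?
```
[8, 8, 8, 8, 8, 8, 8, 8, 8]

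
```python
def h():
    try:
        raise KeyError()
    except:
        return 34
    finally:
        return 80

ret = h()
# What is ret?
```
80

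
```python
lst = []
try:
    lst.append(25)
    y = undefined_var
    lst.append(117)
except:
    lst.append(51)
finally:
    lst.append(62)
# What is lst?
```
[25, 51, 62]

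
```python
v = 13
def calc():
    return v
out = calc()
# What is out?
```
13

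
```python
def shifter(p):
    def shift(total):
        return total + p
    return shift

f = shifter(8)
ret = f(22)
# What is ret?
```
30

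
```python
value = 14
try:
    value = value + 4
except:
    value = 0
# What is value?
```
18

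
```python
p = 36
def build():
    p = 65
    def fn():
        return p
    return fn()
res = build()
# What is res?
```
65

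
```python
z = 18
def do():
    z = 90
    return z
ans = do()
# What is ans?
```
90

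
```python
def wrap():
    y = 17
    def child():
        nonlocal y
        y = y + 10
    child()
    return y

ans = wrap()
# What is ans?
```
27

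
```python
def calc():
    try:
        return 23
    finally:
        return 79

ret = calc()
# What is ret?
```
79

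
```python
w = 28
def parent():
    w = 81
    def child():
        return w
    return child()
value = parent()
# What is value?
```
81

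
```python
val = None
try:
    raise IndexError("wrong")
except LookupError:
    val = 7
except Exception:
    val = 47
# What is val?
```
7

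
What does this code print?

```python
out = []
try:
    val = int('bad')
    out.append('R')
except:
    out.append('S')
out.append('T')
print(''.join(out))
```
ST

Exception raised in try, caught by bare except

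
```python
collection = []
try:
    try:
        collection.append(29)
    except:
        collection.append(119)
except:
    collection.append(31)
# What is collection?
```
[29]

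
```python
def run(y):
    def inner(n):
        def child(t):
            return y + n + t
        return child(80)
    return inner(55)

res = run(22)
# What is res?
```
157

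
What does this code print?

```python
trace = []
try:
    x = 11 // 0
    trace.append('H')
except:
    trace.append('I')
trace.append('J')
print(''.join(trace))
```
IJ

Exception raised in try, caught by bare except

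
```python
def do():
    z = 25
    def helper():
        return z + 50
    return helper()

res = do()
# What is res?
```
75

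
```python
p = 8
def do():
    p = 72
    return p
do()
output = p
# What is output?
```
8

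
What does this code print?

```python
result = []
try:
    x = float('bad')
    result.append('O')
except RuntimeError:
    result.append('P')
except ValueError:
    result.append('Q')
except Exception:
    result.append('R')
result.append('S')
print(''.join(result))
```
QS

ValueError matches before generic Exception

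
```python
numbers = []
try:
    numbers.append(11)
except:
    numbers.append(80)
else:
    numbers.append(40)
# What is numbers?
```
[11, 40]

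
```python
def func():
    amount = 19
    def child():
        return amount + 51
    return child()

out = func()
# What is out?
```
70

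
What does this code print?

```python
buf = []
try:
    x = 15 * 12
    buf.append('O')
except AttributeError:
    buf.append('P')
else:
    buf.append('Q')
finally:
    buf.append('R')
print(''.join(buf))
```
OQR

else runs before finally when no exception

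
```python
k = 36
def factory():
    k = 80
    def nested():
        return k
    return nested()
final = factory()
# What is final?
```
80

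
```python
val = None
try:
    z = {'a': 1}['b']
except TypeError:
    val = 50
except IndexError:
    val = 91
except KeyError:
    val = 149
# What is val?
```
149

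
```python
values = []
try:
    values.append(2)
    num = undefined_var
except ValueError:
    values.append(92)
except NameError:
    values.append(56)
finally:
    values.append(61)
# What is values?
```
[2, 56, 61]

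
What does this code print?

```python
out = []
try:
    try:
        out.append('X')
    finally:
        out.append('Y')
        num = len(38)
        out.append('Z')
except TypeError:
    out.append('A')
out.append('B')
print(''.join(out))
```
XYAB

Exception in inner finally caught by outer except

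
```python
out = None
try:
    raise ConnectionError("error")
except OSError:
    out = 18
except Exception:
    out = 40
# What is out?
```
18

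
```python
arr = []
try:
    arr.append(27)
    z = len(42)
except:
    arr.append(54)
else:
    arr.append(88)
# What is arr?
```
[27, 54]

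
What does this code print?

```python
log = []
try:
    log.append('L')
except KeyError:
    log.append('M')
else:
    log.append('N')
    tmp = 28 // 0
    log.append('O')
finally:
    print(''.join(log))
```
LN

Try succeeds, else appends 'N', ZeroDivisionError in else is uncaught, finally prints before exception propagates ('O' never appended)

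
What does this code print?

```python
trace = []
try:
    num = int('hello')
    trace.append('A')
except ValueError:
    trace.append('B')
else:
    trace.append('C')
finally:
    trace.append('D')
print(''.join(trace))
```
BD

Exception: except runs, else skipped, finally runs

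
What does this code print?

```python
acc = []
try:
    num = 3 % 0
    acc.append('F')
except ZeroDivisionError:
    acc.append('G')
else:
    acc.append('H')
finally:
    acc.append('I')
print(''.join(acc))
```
GI

Exception: except runs, else skipped, finally runs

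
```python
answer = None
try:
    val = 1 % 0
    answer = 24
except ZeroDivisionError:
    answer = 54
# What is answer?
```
54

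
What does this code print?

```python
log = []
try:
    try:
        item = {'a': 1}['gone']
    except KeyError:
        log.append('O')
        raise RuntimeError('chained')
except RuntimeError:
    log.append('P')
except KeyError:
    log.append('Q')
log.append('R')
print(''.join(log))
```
OPR

RuntimeError raised and caught, original KeyError not re-raised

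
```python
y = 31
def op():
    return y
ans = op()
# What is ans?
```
31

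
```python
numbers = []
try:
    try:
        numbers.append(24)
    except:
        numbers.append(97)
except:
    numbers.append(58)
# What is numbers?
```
[24]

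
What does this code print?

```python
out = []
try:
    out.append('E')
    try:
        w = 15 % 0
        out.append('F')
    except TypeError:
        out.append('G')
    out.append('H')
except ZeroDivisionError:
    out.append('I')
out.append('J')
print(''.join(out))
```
EIJ

Inner handler doesn't match, propagates to outer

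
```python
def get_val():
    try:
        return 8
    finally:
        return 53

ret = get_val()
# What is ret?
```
53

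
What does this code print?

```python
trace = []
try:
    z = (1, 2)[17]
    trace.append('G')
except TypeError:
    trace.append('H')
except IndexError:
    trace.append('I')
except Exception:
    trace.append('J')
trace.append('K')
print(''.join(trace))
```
IK

IndexError matches before generic Exception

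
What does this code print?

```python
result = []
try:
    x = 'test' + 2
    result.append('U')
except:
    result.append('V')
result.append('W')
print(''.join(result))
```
VW

Exception raised in try, caught by bare except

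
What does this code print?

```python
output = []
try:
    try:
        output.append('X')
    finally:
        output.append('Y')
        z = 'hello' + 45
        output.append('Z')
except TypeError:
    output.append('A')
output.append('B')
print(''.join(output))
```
XYAB

Exception in inner finally caught by outer except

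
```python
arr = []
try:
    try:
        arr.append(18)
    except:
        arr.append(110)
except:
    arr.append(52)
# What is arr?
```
[18]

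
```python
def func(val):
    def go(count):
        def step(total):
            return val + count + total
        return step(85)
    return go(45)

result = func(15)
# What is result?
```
145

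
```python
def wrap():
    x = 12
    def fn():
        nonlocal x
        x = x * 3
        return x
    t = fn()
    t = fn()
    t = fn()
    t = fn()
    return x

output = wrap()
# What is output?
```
972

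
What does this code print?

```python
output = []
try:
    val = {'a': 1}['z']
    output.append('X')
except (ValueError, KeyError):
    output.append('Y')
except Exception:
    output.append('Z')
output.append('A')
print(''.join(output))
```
YA

KeyError matches tuple containing it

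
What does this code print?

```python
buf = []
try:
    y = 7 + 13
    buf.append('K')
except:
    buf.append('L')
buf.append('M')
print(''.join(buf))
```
KM

No exception, try block completes normally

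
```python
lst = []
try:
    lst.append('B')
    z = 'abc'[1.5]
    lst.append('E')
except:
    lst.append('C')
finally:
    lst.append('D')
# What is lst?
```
['B', 'C', 'D']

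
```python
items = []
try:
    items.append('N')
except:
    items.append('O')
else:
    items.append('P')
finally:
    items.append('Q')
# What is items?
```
['N', 'P', 'Q']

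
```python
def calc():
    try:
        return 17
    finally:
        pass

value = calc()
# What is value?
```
17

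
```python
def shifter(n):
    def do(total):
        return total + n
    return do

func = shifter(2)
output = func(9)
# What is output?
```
11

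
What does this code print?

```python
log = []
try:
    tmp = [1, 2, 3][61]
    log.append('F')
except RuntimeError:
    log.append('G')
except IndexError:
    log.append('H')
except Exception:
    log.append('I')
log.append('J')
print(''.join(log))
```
HJ

IndexError matches before generic Exception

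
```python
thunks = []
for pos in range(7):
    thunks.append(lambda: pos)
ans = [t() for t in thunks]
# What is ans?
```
[6, 6, 6, 6, 6, 6, 6]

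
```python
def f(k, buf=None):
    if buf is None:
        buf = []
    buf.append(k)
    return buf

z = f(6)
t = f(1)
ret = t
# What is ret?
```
[1]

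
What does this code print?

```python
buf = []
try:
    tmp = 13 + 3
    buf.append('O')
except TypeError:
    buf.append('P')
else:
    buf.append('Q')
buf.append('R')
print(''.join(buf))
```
OQR

else block runs when no exception occurs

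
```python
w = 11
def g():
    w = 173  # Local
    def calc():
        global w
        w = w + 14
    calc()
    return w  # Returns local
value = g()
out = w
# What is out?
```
25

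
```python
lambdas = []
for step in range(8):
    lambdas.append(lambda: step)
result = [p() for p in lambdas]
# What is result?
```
[7, 7, 7, 7, 7, 7, 7, 7]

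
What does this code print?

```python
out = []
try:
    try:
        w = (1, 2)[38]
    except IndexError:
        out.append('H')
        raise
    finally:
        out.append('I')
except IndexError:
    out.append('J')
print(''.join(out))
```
HIJ

finally runs before re-raised exception propagates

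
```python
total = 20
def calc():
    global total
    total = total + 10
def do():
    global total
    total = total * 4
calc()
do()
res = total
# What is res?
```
120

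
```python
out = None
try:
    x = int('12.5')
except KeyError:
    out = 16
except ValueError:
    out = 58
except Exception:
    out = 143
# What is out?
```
58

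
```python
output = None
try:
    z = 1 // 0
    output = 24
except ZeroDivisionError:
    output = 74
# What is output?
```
74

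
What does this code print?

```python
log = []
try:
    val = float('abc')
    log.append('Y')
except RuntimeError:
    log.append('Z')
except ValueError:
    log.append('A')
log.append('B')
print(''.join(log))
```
AB

ValueError is caught by its specific handler, not RuntimeError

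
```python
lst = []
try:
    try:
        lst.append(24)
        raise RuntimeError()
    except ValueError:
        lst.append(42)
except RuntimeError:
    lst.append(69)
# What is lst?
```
[24, 69]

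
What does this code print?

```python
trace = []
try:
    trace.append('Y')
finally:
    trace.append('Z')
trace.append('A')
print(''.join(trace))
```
YZA

try/finally without except, no exception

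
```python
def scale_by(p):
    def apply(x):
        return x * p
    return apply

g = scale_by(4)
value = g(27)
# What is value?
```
108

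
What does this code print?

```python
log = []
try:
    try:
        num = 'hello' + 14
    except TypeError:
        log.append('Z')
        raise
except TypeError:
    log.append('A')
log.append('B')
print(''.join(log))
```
ZAB

raise without argument re-raises current exception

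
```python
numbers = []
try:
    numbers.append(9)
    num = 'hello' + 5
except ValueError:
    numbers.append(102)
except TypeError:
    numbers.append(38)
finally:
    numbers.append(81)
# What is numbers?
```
[9, 38, 81]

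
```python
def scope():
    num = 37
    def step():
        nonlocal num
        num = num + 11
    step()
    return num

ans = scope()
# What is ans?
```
48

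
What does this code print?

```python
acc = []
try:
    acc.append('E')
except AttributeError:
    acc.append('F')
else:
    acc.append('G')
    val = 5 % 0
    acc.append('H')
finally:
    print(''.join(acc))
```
EG

Try succeeds, else appends 'G', ZeroDivisionError in else is uncaught, finally prints before exception propagates ('H' never appended)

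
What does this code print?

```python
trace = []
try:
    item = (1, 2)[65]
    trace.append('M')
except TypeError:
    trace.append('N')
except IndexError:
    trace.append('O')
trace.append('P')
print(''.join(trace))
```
OP

IndexError is caught by its specific handler, not TypeError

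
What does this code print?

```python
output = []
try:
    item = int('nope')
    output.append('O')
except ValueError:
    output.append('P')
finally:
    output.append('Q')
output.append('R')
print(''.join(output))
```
PQR

finally always runs, even after exception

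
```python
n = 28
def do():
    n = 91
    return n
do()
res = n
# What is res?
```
28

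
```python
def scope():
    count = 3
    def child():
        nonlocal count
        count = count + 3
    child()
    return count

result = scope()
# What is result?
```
6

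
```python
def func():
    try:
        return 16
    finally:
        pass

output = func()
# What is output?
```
16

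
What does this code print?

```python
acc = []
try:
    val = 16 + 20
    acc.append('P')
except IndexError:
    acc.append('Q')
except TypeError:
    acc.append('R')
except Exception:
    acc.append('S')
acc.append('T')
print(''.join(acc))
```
PT

No exception, try block completes normally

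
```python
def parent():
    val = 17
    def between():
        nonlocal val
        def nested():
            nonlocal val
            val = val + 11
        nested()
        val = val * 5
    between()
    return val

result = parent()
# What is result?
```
140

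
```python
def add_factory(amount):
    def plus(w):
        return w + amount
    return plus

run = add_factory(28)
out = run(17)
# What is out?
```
45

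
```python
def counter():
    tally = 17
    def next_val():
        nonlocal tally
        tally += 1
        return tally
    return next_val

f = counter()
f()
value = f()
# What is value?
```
19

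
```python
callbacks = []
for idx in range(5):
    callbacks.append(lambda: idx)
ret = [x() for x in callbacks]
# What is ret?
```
[4, 4, 4, 4, 4]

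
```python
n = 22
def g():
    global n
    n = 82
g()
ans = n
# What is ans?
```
82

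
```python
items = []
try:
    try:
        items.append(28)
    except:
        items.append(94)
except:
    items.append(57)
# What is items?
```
[28]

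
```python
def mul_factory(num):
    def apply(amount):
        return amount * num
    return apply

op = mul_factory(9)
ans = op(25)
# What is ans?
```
225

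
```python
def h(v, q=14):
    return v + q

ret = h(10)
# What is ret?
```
24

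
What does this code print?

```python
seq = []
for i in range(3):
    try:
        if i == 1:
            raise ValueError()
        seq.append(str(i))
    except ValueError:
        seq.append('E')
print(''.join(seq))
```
0E2

Exception on i=1 caught, loop continues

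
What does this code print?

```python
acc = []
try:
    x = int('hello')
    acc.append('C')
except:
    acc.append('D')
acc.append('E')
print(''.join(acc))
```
DE

Exception raised in try, caught by bare except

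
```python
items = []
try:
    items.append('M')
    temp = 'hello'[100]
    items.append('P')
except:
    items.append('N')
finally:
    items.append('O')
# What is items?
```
['M', 'N', 'O']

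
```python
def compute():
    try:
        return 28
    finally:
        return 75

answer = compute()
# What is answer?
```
75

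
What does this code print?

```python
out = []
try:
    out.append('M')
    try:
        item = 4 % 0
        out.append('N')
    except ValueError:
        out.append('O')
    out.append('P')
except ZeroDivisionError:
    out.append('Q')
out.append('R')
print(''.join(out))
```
MQR

Inner handler doesn't match, propagates to outer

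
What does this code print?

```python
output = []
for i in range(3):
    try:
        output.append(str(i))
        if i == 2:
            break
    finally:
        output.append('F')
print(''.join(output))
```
0F1F2F

finally runs even when breaking out of loop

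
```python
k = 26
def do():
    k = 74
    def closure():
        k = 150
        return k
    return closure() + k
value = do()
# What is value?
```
224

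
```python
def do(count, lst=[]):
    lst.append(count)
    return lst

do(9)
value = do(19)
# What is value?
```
[9, 19]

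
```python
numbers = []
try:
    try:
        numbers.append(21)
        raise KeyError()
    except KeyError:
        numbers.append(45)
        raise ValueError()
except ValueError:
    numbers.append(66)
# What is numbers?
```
[21, 45, 66]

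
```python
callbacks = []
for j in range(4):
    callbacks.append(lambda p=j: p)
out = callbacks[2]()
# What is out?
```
2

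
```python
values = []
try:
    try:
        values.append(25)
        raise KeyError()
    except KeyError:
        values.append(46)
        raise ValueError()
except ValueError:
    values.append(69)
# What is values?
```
[25, 46, 69]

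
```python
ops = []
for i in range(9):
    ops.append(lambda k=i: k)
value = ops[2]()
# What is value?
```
2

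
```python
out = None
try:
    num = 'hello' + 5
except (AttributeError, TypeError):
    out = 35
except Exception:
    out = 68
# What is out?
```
35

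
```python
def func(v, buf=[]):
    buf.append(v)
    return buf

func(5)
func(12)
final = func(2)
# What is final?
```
[5, 12, 2]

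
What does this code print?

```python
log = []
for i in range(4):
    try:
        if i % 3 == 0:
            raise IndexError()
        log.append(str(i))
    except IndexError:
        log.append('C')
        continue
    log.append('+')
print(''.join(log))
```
C1+2+C

continue in except skips rest of loop body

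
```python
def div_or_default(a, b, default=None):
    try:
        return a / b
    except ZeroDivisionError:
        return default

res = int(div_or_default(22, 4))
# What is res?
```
5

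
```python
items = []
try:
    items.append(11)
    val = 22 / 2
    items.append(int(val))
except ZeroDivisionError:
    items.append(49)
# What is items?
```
[11, 11]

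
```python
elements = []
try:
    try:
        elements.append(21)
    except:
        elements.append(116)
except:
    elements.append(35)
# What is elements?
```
[21]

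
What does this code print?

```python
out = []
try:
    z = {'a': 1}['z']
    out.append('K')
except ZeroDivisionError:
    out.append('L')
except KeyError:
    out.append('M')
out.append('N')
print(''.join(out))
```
MN

KeyError is caught by its specific handler, not ZeroDivisionError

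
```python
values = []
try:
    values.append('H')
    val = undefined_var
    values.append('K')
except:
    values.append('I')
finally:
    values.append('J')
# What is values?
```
['H', 'I', 'J']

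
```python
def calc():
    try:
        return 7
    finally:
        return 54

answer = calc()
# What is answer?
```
54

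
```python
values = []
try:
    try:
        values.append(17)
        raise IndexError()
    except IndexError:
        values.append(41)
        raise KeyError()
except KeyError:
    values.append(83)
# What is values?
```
[17, 41, 83]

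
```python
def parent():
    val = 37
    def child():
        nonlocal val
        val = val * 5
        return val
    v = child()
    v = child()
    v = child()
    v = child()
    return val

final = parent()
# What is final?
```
23125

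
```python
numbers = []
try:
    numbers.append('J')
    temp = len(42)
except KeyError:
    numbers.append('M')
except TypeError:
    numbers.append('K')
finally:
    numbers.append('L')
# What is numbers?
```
['J', 'K', 'L']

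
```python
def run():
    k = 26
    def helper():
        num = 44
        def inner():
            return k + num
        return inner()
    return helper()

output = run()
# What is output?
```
70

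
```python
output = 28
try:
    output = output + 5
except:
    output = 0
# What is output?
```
33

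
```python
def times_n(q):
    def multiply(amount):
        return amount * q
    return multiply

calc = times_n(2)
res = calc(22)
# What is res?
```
44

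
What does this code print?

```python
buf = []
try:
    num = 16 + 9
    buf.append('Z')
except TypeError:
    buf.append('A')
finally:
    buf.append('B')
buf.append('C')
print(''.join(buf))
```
ZBC

finally runs after normal execution too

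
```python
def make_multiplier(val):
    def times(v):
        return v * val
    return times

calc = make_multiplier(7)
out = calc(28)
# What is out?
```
196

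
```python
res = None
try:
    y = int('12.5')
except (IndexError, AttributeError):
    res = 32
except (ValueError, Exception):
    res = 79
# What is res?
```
79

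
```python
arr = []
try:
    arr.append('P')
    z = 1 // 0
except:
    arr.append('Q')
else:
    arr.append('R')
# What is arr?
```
['P', 'Q']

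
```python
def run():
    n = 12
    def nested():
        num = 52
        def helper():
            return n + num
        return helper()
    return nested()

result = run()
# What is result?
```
64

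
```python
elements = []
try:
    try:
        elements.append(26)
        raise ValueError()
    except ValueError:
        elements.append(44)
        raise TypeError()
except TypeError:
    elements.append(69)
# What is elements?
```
[26, 44, 69]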